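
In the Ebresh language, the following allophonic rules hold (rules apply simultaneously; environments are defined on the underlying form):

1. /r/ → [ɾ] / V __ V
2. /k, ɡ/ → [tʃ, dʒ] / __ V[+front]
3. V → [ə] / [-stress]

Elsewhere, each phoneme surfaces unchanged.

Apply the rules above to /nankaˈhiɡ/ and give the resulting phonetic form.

[nənkəˈhiɡ]

/n/ — not in any rule's target class → [n].
/a/ — between /n/ and /n/, in an unstressed syllable — surfaces as [ə] (rule 3).
/n/ — not in any rule's target class → [n].
/k/ (between /n/ and /a/): rule 2 targets it, but not before a front vowel → unchanged [k].
/a/ (between /k/ and /h/): in an unstressed syllable, so rule 3 applies → [ə].
/h/ (between /a/ and /i/): no rule targets it → [h].
/i/ — between /h/ and /ɡ/; rule 3 does not apply here → [i].
/ɡ/ — word-final; rule 2 does not apply here → [ɡ].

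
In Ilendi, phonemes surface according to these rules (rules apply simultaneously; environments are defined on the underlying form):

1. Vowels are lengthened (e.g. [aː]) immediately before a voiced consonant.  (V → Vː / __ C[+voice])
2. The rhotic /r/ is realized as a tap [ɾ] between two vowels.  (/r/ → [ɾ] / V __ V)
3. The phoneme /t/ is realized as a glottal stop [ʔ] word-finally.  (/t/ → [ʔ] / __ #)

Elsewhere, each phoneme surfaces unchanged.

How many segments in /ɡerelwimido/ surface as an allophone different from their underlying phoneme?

Segments that undergo a rule: /e/ → [eː] (rule 1); /r/ → [ɾ] (rule 2); /e/ → [eː] (rule 1); /i/ → [iː] (rule 1); /i/ → [iː] (rule 1).
All other segments surface unchanged.

5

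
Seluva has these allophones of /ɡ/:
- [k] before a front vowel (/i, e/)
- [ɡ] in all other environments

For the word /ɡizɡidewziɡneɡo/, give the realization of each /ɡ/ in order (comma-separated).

[k], [k], [ɡ], [ɡ]

Occurrence 1 (position 1): before a front vowel (/i, e/) → [k].
Occurrence 2 (position 4): before a front vowel (/i, e/) → [k].
Occurrence 3 (position 11): no conditioning environment matches → elsewhere allophone [ɡ].
Occurrence 4 (position 14): no conditioning environment matches → elsewhere allophone [ɡ].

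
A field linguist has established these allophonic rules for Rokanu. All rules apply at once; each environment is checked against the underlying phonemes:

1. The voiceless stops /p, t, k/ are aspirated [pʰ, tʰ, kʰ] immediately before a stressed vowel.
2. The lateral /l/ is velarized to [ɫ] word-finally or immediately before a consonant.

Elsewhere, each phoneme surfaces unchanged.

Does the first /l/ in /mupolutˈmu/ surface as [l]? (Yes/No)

/l/ (between /o/ and /u/) fails the environment for rule 2, so it stays [l].
The actual realization is [l], which matches [l].

Yes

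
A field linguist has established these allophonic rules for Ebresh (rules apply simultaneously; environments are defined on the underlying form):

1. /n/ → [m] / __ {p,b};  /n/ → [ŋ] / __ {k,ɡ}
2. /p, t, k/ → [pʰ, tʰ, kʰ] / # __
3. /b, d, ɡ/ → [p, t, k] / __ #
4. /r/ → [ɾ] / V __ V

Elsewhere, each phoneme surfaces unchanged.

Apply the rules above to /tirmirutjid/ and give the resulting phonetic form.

/t/ — word-initial, word-initially — surfaces as [tʰ] (rule 2).
/r/ (between /i/ and /m/) is in the target of rule 4 but the environment (between two vowels) is not met → [r].
/r/ (between /i/ and /u/): between two vowels, so rule 4 applies → [ɾ].
/t/ (between /u/ and /j/): rule 2 targets it, but not word-initially → unchanged [t].
/d/ (word-final): word-finally, so rule 3 applies → [t].

[tʰirmiɾutjit]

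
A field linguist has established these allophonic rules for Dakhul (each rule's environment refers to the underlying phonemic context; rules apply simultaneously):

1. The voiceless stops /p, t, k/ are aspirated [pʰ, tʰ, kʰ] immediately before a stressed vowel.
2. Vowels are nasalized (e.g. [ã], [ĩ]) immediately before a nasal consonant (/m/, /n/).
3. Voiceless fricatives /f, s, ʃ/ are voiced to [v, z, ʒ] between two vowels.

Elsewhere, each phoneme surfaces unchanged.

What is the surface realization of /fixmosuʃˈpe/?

[fixmozuʃˈpʰe]

/f/ (word-initial) fails the environment for rule 3, so it stays [f].
/i/ (between /f/ and /x/) fails the environment for rule 2, so it stays [i].
/x/ (between /i/ and /m/): no rule targets it → [x].
/m/ — not in any rule's target class → [m].
/o/ — between /m/ and /s/; rule 2 does not apply here → [o].
Rule 3 applies to /s/ (between /o/ and /u/: between two vowels) → [z].
/u/ — between /s/ and /ʃ/; rule 2 does not apply here → [u].
/ʃ/ — between /u/ and /p/; rule 3 does not apply here → [ʃ].
/p/ — between /ʃ/ and /e/, immediately before a stressed vowel — surfaces as [pʰ] (rule 1).
/e/ (word-final): rule 2 targets it, but not before a nasal consonant → unchanged [e].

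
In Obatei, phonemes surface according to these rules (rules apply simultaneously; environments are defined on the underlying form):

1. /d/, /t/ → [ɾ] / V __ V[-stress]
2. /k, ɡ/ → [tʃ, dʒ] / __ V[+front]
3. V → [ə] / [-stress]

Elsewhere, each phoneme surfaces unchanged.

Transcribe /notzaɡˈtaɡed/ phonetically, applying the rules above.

/o/ — between /n/ and /t/, in an unstressed syllable — surfaces as [ə] (rule 3).
/t/ — between /o/ and /z/; rule 1 does not apply here → [t].
/a/ — between /z/ and /ɡ/, in an unstressed syllable — surfaces as [ə] (rule 3).
/ɡ/ (between /a/ and /t/): rule 2 targets it, but not before a front vowel → unchanged [ɡ].
/t/ (between /ɡ/ and /a/): rule 1 targets it, but not between a vowel and a following unstressed vowel → unchanged [t].
/a/ (between /t/ and /ɡ/) is in the target of rule 3 but the environment (in an unstressed syllable) is not met → [a].
Rule 2 applies to /ɡ/ (between /a/ and /e/: before a front vowel) → [dʒ].
Rule 3 applies to /e/ (between /ɡ/ and /d/: in an unstressed syllable) → [ə].
/d/ (word-final) is in the target of rule 1 but the environment (between a vowel and a following unstressed vowel) is not met → [d].

[nətzəɡˈtadʒəd]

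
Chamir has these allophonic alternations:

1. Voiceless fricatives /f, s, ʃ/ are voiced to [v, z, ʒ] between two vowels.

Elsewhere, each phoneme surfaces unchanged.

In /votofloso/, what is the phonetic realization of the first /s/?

/s/ — between /o/ and /o/, between two vowels — surfaces as [z] (rule 1).

[z]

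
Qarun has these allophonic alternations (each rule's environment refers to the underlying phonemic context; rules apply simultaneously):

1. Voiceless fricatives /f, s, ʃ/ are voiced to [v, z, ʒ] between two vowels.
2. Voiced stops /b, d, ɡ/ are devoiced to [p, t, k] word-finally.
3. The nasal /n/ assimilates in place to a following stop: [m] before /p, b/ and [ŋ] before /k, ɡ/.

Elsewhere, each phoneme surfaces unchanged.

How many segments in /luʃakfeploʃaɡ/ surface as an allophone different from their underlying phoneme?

3

Segments that undergo a rule: /ʃ/ → [ʒ] (rule 1); /ʃ/ → [ʒ] (rule 1); /ɡ/ → [k] (rule 2).
All other segments surface unchanged.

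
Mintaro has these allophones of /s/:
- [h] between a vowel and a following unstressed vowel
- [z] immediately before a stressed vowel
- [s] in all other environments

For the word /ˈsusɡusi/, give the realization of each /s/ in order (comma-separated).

[z], [s], [h]

Occurrence 1 (position 1): immediately before a stressed vowel → [z].
Occurrence 2 (position 3): no conditioning environment matches → elsewhere allophone [s].
Occurrence 3 (position 6): between a vowel and a following unstressed vowel → [h].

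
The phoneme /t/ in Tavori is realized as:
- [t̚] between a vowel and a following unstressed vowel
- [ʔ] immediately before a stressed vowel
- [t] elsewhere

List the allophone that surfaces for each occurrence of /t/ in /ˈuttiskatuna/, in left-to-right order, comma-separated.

Occurrence 1 (position 2): no conditioning environment matches → elsewhere allophone [t].
Occurrence 2 (position 3): no conditioning environment matches → elsewhere allophone [t].
Occurrence 3 (position 8): between a vowel and a following unstressed vowel → [t̚].

[t], [t], [t̚]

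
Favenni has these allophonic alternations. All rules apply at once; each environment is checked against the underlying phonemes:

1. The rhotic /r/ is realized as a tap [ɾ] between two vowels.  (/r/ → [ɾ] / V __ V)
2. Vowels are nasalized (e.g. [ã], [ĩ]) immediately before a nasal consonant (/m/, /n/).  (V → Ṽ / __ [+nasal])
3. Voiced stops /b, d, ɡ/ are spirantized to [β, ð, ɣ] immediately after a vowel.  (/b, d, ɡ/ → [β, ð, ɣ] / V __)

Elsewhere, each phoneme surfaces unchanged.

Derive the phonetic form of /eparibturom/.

/e/ (word-initial): rule 2 targets it, but not before a nasal consonant → unchanged [e].
/p/ — not in any rule's target class → [p].
/a/ (between /p/ and /r/) is in the target of rule 2 but the environment (before a nasal consonant) is not met → [a].
Rule 1 applies to /r/ (between /a/ and /i/: between two vowels) → [ɾ].
/i/ (between /r/ and /b/) is in the target of rule 2 but the environment (before a nasal consonant) is not met → [i].
/b/ meets the environment for rule 3 (immediately after a vowel) → [β].
/t/ stays [t].
/u/ (between /t/ and /r/): rule 2 targets it, but not before a nasal consonant → unchanged [u].
/r/ — between /u/ and /o/, between two vowels — surfaces as [ɾ] (rule 1).
/o/ meets the environment for rule 2 (before a nasal consonant) → [õ].
/m/ — not in any rule's target class → [m].

[epaɾiβtuɾõm]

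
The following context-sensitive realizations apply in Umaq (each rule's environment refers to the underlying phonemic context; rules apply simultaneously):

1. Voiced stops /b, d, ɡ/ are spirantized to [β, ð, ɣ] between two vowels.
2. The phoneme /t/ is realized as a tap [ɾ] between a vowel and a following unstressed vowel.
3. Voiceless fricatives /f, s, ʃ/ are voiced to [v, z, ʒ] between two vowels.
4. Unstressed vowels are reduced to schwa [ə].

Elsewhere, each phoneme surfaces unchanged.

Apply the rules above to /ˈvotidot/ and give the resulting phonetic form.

[ˈvoɾəðət]

/v/ (word-initial): no rule targets it → [v].
/o/ (between /v/ and /t/) fails the environment for rule 4, so it stays [o].
Rule 2 applies to /t/ (between /o/ and /i/: between a vowel and a following unstressed vowel) → [ɾ].
Rule 4 applies to /i/ (between /t/ and /d/: in an unstressed syllable) → [ə].
/d/ (between /i/ and /o/) occurs between two vowels → [ð] by rule 1.
/o/ — between /d/ and /t/, in an unstressed syllable — surfaces as [ə] (rule 4).
/t/ (word-final) is in the target of rule 2 but the environment (between a vowel and a following unstressed vowel) is not met → [t].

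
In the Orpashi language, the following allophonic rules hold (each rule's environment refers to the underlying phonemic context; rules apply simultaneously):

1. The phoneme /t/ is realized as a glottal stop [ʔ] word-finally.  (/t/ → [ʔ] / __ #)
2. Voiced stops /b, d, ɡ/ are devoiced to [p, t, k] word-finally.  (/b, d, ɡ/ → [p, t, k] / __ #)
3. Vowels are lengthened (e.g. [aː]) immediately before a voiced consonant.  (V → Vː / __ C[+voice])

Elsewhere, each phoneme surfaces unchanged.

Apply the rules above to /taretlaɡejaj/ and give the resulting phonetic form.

/t/ (word-initial): rule 1 targets it, but not word-finally → unchanged [t].
/a/ (between /t/ and /r/) occurs before a voiced consonant → [aː] by rule 3.
/r/ (between /a/ and /e/) is unaffected → [r].
/e/ (between /r/ and /t/): rule 3 targets it, but not before a voiced consonant → unchanged [e].
/t/ — between /e/ and /l/; rule 1 does not apply here → [t].
/l/ — not in any rule's target class → [l].
/a/ (between /l/ and /ɡ/) occurs before a voiced consonant → [aː] by rule 3.
/ɡ/ — between /a/ and /e/; rule 2 does not apply here → [ɡ].
/e/ (between /ɡ/ and /j/): before a voiced consonant, so rule 3 applies → [eː].
/j/ (between /e/ and /a/) is unaffected → [j].
/a/ (between /j/ and /j/) occurs before a voiced consonant → [aː] by rule 3.
/j/ (word-final) is unaffected → [j].

[taːretlaːɡeːjaːj]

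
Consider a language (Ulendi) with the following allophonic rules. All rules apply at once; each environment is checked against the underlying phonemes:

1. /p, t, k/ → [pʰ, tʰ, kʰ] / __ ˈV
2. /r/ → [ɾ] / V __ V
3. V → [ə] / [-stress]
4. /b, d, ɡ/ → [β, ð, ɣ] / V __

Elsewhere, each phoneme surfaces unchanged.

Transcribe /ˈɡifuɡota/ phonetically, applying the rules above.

/ɡ/ — word-initial; rule 4 does not apply here → [ɡ].
/i/ (between /ɡ/ and /f/) fails the environment for rule 3, so it stays [i].
/f/ (between /i/ and /u/) is unaffected → [f].
/u/ meets the environment for rule 3 (in an unstressed syllable) → [ə].
/ɡ/ (between /u/ and /o/) occurs immediately after a vowel → [ɣ] by rule 4.
/o/ (between /ɡ/ and /t/) occurs in an unstressed syllable → [ə] by rule 3.
/t/ (between /o/ and /a/) is in the target of rule 1 but the environment (immediately before a stressed vowel) is not met → [t].
/a/ (word-final) occurs in an unstressed syllable → [ə] by rule 3.

[ˈɡifəɣətə]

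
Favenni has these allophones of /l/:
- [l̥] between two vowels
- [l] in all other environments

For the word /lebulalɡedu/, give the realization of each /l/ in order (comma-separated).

Occurrence 1 (position 1): no conditioning environment matches → elsewhere allophone [l].
Occurrence 2 (position 5): between two vowels → [l̥].
Occurrence 3 (position 7): no conditioning environment matches → elsewhere allophone [l].

[l], [l̥], [l]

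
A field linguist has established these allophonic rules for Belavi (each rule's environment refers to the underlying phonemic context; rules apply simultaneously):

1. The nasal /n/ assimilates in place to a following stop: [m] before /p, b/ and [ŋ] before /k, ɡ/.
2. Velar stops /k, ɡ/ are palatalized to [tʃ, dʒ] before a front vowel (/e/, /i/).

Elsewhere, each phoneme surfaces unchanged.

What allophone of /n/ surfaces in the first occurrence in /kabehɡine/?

[n]

/n/ (between /i/ and /e/) fails the environment for rule 1, so it stays [n].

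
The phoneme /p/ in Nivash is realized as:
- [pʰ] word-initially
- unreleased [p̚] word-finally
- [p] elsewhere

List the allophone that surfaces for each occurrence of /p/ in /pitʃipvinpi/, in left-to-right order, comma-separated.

Occurrence 1 (position 1): word-initially → [pʰ].
Occurrence 2 (position 6): no conditioning environment matches → elsewhere allophone [p].
Occurrence 3 (position 10): no conditioning environment matches → elsewhere allophone [p].

[pʰ], [p], [p]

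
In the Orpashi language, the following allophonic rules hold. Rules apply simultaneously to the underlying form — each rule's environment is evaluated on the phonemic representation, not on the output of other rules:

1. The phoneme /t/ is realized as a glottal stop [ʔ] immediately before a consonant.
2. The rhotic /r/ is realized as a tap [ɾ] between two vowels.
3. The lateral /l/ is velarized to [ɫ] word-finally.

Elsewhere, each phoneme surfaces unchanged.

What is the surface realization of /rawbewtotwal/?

[rawbewtoʔwaɫ]

/r/ — word-initial; rule 2 does not apply here → [r].
/a/ (between /r/ and /w/): no rule targets it → [a].
/w/ (between /a/ and /b/) is unaffected → [w].
/b/ — not in any rule's target class → [b].
/e/ — not in any rule's target class → [e].
/w/ (between /e/ and /t/) is unaffected → [w].
/t/ (between /w/ and /o/) fails the environment for rule 1, so it stays [t].
/o/ — not in any rule's target class → [o].
Rule 1 applies to /t/ (between /o/ and /w/: immediately before a consonant) → [ʔ].
/w/ stays [w].
/a/ (between /w/ and /l/): no rule targets it → [a].
/l/ meets the environment for rule 3 (word-finally) → [ɫ].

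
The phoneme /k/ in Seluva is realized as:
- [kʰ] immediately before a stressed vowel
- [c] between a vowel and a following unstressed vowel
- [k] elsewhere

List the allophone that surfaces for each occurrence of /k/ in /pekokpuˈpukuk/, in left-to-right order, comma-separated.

[c], [k], [c], [k]

Occurrence 1 (position 3): between a vowel and a following unstressed vowel → [c].
Occurrence 2 (position 5): no conditioning environment matches → elsewhere allophone [k].
Occurrence 3 (position 10): between a vowel and a following unstressed vowel → [c].
Occurrence 4 (position 12): no conditioning environment matches → elsewhere allophone [k].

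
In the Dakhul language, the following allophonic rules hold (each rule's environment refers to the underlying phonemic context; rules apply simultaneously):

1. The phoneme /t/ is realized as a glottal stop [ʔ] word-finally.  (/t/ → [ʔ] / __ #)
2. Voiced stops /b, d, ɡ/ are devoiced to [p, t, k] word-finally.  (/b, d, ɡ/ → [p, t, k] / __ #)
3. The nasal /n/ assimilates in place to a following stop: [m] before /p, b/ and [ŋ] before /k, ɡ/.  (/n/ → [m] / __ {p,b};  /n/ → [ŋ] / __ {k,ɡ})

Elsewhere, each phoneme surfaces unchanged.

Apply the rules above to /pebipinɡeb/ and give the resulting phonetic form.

[pebipiŋɡep]

/b/ (between /e/ and /i/) is in the target of rule 2 but the environment (word-finally) is not met → [b].
/n/ (between /i/ and /ɡ/): before a labial or velar stop, so rule 3 applies → [ŋ].
/ɡ/ (between /n/ and /e/) is in the target of rule 2 but the environment (word-finally) is not met → [ɡ].
/b/ meets the environment for rule 2 (word-finally) → [p].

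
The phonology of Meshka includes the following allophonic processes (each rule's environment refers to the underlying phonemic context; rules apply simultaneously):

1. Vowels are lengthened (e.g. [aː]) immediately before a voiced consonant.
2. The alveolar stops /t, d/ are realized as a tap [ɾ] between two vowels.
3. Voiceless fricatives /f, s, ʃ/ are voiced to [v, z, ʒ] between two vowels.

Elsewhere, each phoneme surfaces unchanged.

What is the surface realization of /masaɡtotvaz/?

/m/ stays [m].
/a/ (between /m/ and /s/) fails the environment for rule 1, so it stays [a].
/s/ meets the environment for rule 3 (between two vowels) → [z].
/a/ (between /s/ and /ɡ/) occurs before a voiced consonant → [aː] by rule 1.
/ɡ/ stays [ɡ].
/t/ (between /ɡ/ and /o/) is in the target of rule 2 but the environment (between two vowels) is not met → [t].
/o/ (between /t/ and /t/) fails the environment for rule 1, so it stays [o].
/t/ (between /o/ and /v/) fails the environment for rule 2, so it stays [t].
/v/ — not in any rule's target class → [v].
/a/ (between /v/ and /z/): before a voiced consonant, so rule 1 applies → [aː].
/z/ — not in any rule's target class → [z].

[mazaːɡtotvaːz]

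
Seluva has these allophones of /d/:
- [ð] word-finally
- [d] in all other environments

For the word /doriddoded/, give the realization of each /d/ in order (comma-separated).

Occurrence 1 (position 1): no conditioning environment matches → elsewhere allophone [d].
Occurrence 2 (position 5): no conditioning environment matches → elsewhere allophone [d].
Occurrence 3 (position 6): no conditioning environment matches → elsewhere allophone [d].
Occurrence 4 (position 8): no conditioning environment matches → elsewhere allophone [d].
Occurrence 5 (position 10): word-finally → [ð].

[d], [d], [d], [d], [ð]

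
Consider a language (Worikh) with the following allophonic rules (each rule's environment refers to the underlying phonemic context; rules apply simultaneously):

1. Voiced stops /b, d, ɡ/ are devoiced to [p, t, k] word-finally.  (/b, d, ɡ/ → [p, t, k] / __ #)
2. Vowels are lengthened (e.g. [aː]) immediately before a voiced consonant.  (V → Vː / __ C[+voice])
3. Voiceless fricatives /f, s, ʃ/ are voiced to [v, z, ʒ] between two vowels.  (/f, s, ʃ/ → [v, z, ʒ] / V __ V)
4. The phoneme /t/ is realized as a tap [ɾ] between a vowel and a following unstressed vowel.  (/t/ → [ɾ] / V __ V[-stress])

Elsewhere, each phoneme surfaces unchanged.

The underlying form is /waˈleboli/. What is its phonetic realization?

[waːˈleːboːli]

/w/ (word-initial) is unaffected → [w].
/a/ — between /w/ and /l/, before a voiced consonant — surfaces as [aː] (rule 2).
/l/ stays [l].
Rule 2 applies to /e/ (between /l/ and /b/: before a voiced consonant) → [eː].
/b/ — between /e/ and /o/; rule 1 does not apply here → [b].
/o/ (between /b/ and /l/): before a voiced consonant, so rule 2 applies → [oː].
/l/ — not in any rule's target class → [l].
/i/ (word-final): rule 2 targets it, but not before a voiced consonant → unchanged [i].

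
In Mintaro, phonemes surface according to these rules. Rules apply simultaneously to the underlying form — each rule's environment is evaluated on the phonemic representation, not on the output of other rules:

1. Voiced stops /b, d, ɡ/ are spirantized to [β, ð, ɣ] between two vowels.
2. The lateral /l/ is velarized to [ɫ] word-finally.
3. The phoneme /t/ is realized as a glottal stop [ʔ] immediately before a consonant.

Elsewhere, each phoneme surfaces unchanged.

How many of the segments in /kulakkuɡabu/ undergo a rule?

2

Segments that undergo a rule: /ɡ/ → [ɣ] (rule 1); /b/ → [β] (rule 1).
All other segments surface unchanged.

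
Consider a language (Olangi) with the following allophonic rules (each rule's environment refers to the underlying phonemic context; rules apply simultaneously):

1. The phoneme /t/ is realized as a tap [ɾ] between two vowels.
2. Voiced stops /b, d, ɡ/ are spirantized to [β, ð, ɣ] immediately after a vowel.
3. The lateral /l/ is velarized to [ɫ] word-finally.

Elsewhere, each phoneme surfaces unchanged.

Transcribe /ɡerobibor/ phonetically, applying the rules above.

[ɡeroβiβor]

/ɡ/ — word-initial; rule 2 does not apply here → [ɡ].
/e/ (between /ɡ/ and /r/) is unaffected → [e].
/r/ (between /e/ and /o/): no rule targets it → [r].
/o/ (between /r/ and /b/) is unaffected → [o].
/b/ meets the environment for rule 2 (immediately after a vowel) → [β].
/i/ — not in any rule's target class → [i].
/b/ (between /i/ and /o/): immediately after a vowel, so rule 2 applies → [β].
/o/ stays [o].
/r/ (word-final) is unaffected → [r].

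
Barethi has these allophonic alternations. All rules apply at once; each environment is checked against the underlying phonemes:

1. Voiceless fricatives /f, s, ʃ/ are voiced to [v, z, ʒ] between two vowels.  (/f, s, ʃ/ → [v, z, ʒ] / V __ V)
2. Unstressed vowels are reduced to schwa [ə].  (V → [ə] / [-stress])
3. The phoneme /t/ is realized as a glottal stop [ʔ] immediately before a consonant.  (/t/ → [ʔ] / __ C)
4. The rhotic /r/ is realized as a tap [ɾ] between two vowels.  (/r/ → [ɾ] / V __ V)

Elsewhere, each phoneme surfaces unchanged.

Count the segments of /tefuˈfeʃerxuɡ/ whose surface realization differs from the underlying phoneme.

7

Segments that undergo a rule: /e/ → [ə] (rule 2); /f/ → [v] (rule 1); /u/ → [ə] (rule 2); /f/ → [v] (rule 1); /ʃ/ → [ʒ] (rule 1); /e/ → [ə] (rule 2); /u/ → [ə] (rule 2).
All other segments surface unchanged.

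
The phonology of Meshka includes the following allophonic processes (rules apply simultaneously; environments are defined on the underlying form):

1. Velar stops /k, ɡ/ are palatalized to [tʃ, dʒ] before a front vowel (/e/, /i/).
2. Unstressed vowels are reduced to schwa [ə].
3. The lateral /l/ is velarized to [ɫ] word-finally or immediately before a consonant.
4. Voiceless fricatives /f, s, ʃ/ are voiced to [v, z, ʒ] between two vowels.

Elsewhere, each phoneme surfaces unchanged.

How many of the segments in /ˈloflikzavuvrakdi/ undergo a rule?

Segments that undergo a rule: /i/ → [ə] (rule 2); /a/ → [ə] (rule 2); /u/ → [ə] (rule 2); /a/ → [ə] (rule 2); /i/ → [ə] (rule 2).
All other segments surface unchanged.

5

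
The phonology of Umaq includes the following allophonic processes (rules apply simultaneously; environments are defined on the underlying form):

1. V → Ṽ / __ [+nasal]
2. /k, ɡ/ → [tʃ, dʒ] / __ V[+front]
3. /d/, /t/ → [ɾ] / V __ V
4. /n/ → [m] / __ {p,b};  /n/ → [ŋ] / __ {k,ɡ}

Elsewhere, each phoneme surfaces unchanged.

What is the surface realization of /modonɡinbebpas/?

/m/ — not in any rule's target class → [m].
/o/ (between /m/ and /d/) fails the environment for rule 1, so it stays [o].
Rule 3 applies to /d/ (between /o/ and /o/: between two vowels) → [ɾ].
/o/ meets the environment for rule 1 (before a nasal consonant) → [õ].
/n/ meets the environment for rule 4 (before a labial or velar stop) → [ŋ].
/ɡ/ — between /n/ and /i/, before a front vowel — surfaces as [dʒ] (rule 2).
/i/ (between /ɡ/ and /n/): before a nasal consonant, so rule 1 applies → [ĩ].
/n/ (between /i/ and /b/): before a labial or velar stop, so rule 4 applies → [m].
/b/ stays [b].
/e/ (between /b/ and /b/) fails the environment for rule 1, so it stays [e].
/b/ — not in any rule's target class → [b].
/p/ — not in any rule's target class → [p].
/a/ (between /p/ and /s/) fails the environment for rule 1, so it stays [a].
/s/ — not in any rule's target class → [s].

[moɾõŋdʒĩmbebpas]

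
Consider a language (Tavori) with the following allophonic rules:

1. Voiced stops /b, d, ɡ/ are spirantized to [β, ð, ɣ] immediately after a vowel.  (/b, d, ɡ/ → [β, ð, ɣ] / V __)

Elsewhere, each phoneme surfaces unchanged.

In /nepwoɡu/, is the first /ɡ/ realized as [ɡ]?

/ɡ/ — between /o/ and /u/, immediately after a vowel — surfaces as [ɣ] (rule 1).
The actual realization is [ɣ], not [ɡ].

No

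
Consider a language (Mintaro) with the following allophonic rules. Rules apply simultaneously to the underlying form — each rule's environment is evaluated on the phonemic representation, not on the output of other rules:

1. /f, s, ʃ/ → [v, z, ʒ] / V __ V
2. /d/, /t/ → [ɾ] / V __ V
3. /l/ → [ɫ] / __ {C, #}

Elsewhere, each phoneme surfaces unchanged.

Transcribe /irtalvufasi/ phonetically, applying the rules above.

/i/ (word-initial): no rule targets it → [i].
/r/ stays [r].
/t/ (between /r/ and /a/) is in the target of rule 2 but the environment (between two vowels) is not met → [t].
/a/ stays [a].
/l/ meets the environment for rule 3 (word-finally or immediately before a consonant) → [ɫ].
/v/ stays [v].
/u/ stays [u].
/f/ meets the environment for rule 1 (between two vowels) → [v].
/a/ (between /f/ and /s/) is unaffected → [a].
/s/ — between /a/ and /i/, between two vowels — surfaces as [z] (rule 1).
/i/ (word-final) is unaffected → [i].

[irtaɫvuvazi]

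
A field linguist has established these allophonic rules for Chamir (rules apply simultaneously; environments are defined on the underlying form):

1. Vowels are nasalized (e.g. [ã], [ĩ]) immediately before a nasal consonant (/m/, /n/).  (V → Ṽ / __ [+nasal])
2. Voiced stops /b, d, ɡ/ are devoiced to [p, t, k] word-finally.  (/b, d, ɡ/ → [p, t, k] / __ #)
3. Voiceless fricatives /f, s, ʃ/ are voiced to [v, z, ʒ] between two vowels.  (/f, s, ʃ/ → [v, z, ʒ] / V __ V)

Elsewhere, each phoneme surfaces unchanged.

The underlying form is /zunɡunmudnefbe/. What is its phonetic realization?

/u/ — between /z/ and /n/, before a nasal consonant — surfaces as [ũ] (rule 1).
/ɡ/ (between /n/ and /u/) is in the target of rule 2 but the environment (word-finally) is not met → [ɡ].
Rule 1 applies to /u/ (between /ɡ/ and /n/: before a nasal consonant) → [ũ].
/u/ (between /m/ and /d/) fails the environment for rule 1, so it stays [u].
/d/ (between /u/ and /n/): rule 2 targets it, but not word-finally → unchanged [d].
/e/ — between /n/ and /f/; rule 1 does not apply here → [e].
/f/ (between /e/ and /b/) fails the environment for rule 3, so it stays [f].
/b/ (between /f/ and /e/): rule 2 targets it, but not word-finally → unchanged [b].
/e/ — word-final; rule 1 does not apply here → [e].

[zũnɡũnmudnefbe]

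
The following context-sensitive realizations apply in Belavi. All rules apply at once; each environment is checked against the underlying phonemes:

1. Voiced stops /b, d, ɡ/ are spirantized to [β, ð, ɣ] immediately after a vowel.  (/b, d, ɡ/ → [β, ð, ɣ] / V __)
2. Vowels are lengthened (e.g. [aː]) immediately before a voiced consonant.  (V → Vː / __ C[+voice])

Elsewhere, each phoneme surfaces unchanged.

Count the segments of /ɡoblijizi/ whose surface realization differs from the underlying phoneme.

Segments that undergo a rule: /o/ → [oː] (rule 2); /b/ → [β] (rule 1); /i/ → [iː] (rule 2); /i/ → [iː] (rule 2).
All other segments surface unchanged.

4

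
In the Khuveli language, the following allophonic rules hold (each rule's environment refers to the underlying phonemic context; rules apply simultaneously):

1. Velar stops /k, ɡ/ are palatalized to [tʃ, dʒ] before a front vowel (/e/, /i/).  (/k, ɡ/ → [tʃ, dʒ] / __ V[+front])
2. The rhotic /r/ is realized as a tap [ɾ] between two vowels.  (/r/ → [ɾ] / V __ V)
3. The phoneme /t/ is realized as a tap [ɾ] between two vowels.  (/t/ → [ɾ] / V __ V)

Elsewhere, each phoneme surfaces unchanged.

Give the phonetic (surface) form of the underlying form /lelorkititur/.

[lelortʃiɾiɾur]

/l/ (word-initial): no rule targets it → [l].
/e/ — not in any rule's target class → [e].
/l/ (between /e/ and /o/) is unaffected → [l].
/o/ — not in any rule's target class → [o].
/r/ — between /o/ and /k/; rule 2 does not apply here → [r].
/k/ meets the environment for rule 1 (before a front vowel) → [tʃ].
/i/ — not in any rule's target class → [i].
/t/ meets the environment for rule 3 (between two vowels) → [ɾ].
/i/ stays [i].
/t/ — between /i/ and /u/, between two vowels — surfaces as [ɾ] (rule 3).
/u/ (between /t/ and /r/) is unaffected → [u].
/r/ (word-final): rule 2 targets it, but not between two vowels → unchanged [r].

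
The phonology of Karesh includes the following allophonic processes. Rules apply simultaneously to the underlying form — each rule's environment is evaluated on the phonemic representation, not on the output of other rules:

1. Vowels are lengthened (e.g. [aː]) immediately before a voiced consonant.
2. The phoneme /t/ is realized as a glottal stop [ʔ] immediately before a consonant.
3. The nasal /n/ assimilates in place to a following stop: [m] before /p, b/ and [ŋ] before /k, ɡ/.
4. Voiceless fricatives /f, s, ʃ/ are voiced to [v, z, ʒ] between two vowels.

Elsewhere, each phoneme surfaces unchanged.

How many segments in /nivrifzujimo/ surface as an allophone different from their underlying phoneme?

3

Segments that undergo a rule: /i/ → [iː] (rule 1); /u/ → [uː] (rule 1); /i/ → [iː] (rule 1).
All other segments surface unchanged.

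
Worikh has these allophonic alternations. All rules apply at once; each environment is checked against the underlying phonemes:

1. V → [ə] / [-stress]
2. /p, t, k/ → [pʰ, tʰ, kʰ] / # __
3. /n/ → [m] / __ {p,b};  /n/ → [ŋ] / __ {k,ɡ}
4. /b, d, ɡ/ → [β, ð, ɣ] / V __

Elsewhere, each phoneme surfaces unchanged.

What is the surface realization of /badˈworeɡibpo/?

/b/ — word-initial; rule 4 does not apply here → [b].
/a/ (between /b/ and /d/) occurs in an unstressed syllable → [ə] by rule 1.
/d/ (between /a/ and /w/) occurs immediately after a vowel → [ð] by rule 4.
/w/ stays [w].
/o/ (between /w/ and /r/): rule 1 targets it, but not in an unstressed syllable → unchanged [o].
/r/ (between /o/ and /e/) is unaffected → [r].
Rule 1 applies to /e/ (between /r/ and /ɡ/: in an unstressed syllable) → [ə].
Rule 4 applies to /ɡ/ (between /e/ and /i/: immediately after a vowel) → [ɣ].
/i/ — between /ɡ/ and /b/, in an unstressed syllable — surfaces as [ə] (rule 1).
Rule 4 applies to /b/ (between /i/ and /p/: immediately after a vowel) → [β].
/p/ (between /b/ and /o/) fails the environment for rule 2, so it stays [p].
/o/ (word-final) occurs in an unstressed syllable → [ə] by rule 1.

[bəðˈworəɣəβpə]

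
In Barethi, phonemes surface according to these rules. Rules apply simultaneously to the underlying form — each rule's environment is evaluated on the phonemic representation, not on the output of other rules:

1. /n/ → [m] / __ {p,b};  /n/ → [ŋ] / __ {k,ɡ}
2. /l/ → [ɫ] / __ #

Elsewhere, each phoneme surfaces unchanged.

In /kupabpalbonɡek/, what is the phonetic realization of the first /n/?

/n/ (between /o/ and /ɡ/) occurs before a labial or velar stop → [ŋ] by rule 1.

[ŋ]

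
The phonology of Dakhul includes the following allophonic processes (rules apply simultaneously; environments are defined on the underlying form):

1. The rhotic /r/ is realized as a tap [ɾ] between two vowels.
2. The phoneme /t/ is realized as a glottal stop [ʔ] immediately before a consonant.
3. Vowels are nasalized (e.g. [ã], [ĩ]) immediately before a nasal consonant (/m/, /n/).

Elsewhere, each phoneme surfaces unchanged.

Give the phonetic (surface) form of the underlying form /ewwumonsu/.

/e/ (word-initial): rule 3 targets it, but not before a nasal consonant → unchanged [e].
/w/ (between /e/ and /w/) is unaffected → [w].
/w/ (between /w/ and /u/): no rule targets it → [w].
/u/ (between /w/ and /m/): before a nasal consonant, so rule 3 applies → [ũ].
/m/ — not in any rule's target class → [m].
/o/ (between /m/ and /n/) occurs before a nasal consonant → [õ] by rule 3.
/n/ (between /o/ and /s/) is unaffected → [n].
/s/ (between /n/ and /u/) is unaffected → [s].
/u/ (word-final) fails the environment for rule 3, so it stays [u].

[ewwũmõnsu]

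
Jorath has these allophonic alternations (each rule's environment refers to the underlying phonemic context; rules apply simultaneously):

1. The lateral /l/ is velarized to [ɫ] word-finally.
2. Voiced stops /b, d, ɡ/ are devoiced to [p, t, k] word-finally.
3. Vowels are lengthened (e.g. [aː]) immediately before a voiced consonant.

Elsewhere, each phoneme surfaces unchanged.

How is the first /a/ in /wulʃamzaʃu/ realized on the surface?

/a/ — between /ʃ/ and /m/, before a voiced consonant — surfaces as [aː] (rule 3).

[aː]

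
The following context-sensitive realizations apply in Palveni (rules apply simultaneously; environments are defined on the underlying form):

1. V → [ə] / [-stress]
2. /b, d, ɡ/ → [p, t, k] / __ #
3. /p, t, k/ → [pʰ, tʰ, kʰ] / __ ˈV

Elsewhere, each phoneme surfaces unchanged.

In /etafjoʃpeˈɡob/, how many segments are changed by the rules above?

5

Segments that undergo a rule: /e/ → [ə] (rule 1); /a/ → [ə] (rule 1); /o/ → [ə] (rule 1); /e/ → [ə] (rule 1); /b/ → [p] (rule 2).
All other segments surface unchanged.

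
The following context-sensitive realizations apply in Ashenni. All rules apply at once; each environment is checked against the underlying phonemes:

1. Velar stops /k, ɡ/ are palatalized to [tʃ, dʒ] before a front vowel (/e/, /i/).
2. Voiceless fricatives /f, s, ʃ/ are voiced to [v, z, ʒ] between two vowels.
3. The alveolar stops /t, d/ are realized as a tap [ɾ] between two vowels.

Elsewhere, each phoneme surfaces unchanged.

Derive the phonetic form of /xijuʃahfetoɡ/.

/x/ — not in any rule's target class → [x].
/i/ — not in any rule's target class → [i].
/j/ stays [j].
/u/ (between /j/ and /ʃ/) is unaffected → [u].
Rule 2 applies to /ʃ/ (between /u/ and /a/: between two vowels) → [ʒ].
/a/ (between /ʃ/ and /h/): no rule targets it → [a].
/h/ — not in any rule's target class → [h].
/f/ (between /h/ and /e/): rule 2 targets it, but not between two vowels → unchanged [f].
/e/ (between /f/ and /t/) is unaffected → [e].
/t/ — between /e/ and /o/, between two vowels — surfaces as [ɾ] (rule 3).
/o/ — not in any rule's target class → [o].
/ɡ/ — word-final; rule 1 does not apply here → [ɡ].

[xijuʒahfeɾoɡ]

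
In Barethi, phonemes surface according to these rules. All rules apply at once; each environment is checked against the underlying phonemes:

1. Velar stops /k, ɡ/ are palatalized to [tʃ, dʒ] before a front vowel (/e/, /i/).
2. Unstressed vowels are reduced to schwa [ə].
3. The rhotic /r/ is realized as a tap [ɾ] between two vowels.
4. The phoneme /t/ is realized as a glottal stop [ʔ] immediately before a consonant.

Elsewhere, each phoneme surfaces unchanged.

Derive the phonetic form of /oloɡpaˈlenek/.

[ələɡpəˈlenək]

Rule 2 applies to /o/ (word-initial: in an unstressed syllable) → [ə].
/o/ (between /l/ and /ɡ/) occurs in an unstressed syllable → [ə] by rule 2.
/ɡ/ (between /o/ and /p/): rule 1 targets it, but not before a front vowel → unchanged [ɡ].
/a/ (between /p/ and /l/): in an unstressed syllable, so rule 2 applies → [ə].
/e/ — between /l/ and /n/; rule 2 does not apply here → [e].
/e/ (between /n/ and /k/): in an unstressed syllable, so rule 2 applies → [ə].
/k/ — word-final; rule 1 does not apply here → [k].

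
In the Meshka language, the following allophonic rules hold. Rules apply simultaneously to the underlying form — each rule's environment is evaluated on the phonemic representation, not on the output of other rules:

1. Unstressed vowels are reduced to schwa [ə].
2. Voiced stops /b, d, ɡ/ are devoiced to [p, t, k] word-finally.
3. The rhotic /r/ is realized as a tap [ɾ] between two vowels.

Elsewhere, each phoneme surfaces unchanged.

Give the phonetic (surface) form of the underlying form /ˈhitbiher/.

[ˈhitbəhər]

/i/ (between /h/ and /t/): rule 1 targets it, but not in an unstressed syllable → unchanged [i].
/b/ (between /t/ and /i/): rule 2 targets it, but not word-finally → unchanged [b].
Rule 1 applies to /i/ (between /b/ and /h/: in an unstressed syllable) → [ə].
/e/ (between /h/ and /r/) occurs in an unstressed syllable → [ə] by rule 1.
/r/ (word-final) fails the environment for rule 3, so it stays [r].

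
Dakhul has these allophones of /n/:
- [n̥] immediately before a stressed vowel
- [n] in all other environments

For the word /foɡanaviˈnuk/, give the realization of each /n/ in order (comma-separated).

Occurrence 1 (position 5): no conditioning environment matches → elsewhere allophone [n].
Occurrence 2 (position 9): immediately before a stressed vowel → [n̥].

[n], [n̥]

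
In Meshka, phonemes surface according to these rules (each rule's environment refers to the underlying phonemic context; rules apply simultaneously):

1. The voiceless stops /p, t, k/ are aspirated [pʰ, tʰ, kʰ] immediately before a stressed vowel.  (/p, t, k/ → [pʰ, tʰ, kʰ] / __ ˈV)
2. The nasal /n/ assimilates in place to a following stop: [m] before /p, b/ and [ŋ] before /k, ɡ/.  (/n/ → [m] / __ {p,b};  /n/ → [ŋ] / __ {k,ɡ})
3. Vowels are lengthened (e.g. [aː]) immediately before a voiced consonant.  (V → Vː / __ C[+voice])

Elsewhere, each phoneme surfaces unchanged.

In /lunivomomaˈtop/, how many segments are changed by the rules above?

5

Segments that undergo a rule: /u/ → [uː] (rule 3); /i/ → [iː] (rule 3); /o/ → [oː] (rule 3); /o/ → [oː] (rule 3); /t/ → [tʰ] (rule 1).
All other segments surface unchanged.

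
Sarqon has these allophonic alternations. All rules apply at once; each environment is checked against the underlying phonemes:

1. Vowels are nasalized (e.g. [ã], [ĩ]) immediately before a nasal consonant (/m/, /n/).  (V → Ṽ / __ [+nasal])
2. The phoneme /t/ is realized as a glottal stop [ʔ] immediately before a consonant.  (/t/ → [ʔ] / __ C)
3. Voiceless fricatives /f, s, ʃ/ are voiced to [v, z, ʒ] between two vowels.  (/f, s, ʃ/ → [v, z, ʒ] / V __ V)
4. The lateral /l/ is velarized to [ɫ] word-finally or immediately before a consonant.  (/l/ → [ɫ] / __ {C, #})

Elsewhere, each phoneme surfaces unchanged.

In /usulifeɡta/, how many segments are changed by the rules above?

2

Segments that undergo a rule: /s/ → [z] (rule 3); /f/ → [v] (rule 3).
All other segments surface unchanged.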